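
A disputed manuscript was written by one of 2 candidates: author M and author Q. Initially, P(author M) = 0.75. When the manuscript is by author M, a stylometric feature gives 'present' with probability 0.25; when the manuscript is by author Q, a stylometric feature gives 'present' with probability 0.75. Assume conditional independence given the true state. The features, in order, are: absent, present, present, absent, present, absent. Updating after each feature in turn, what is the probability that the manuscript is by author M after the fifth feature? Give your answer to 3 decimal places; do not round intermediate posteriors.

0.500

After 'absent': P(author M) = 0.75·0.7500 / (0.75·0.7500 + 0.25·0.2500) ≈ 0.9000
After 'present': P(author M) = 0.25·0.9000 / (0.25·0.9000 + 0.75·0.1000) ≈ 0.7500
After 'present': P(author M) = 0.25·0.7500 / (0.25·0.7500 + 0.75·0.2500) ≈ 0.5000
After 'absent': P(author M) = 0.75·0.5000 / (0.75·0.5000 + 0.25·0.5000) ≈ 0.7500
After 'present': P(author M) = 0.25·0.7500 / (0.25·0.7500 + 0.75·0.2500) ≈ 0.5000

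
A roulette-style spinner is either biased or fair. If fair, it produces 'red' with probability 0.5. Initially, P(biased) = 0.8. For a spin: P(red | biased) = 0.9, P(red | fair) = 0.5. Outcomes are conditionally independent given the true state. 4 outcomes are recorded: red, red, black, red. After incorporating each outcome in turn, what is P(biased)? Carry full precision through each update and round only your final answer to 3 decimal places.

0.823

After 'red': P(biased) = 0.9·0.8000 / (0.9·0.8000 + 0.5·0.2000) ≈ 0.8780
After 'red': P(biased) = 0.9·0.8780 / (0.9·0.8780 + 0.5·0.1220) ≈ 0.9284
After 'black': P(biased) = 0.1·0.9284 / (0.1·0.9284 + 0.5·0.0716) ≈ 0.7216
After 'red': P(biased) = 0.9·0.7216 / (0.9·0.7216 + 0.5·0.2784) ≈ 0.8235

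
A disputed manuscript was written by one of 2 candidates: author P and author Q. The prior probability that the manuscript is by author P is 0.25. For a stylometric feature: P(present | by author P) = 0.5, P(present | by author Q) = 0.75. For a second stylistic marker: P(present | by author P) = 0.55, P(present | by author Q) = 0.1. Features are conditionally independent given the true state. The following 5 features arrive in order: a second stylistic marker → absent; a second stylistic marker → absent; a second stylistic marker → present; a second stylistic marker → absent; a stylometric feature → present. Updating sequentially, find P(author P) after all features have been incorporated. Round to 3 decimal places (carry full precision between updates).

0.133

Apply Bayes' rule sequentially, carrying P(author P) forward.
After a second stylistic marker='absent': P(author P) = 0.45·0.2500 / (0.45·0.2500 + 0.9·0.7500) ≈ 0.1429
After a second stylistic marker='absent': P(author P) = 0.45·0.1429 / (0.45·0.1429 + 0.9·0.8571) ≈ 0.0769
After a second stylistic marker='present': P(author P) = 0.55·0.0769 / (0.55·0.0769 + 0.1·0.9231) ≈ 0.3143
After a second stylistic marker='absent': P(author P) = 0.45·0.3143 / (0.45·0.3143 + 0.9·0.6857) ≈ 0.1864
After a stylometric feature='present': P(author P) = 0.5·0.1864 / (0.5·0.1864 + 0.75·0.8136) ≈ 0.1325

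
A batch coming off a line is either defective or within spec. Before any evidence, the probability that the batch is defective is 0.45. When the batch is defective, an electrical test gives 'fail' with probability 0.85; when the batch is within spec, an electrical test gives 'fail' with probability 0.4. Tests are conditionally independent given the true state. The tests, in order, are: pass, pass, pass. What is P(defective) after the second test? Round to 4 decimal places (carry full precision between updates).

0.0486

After 'pass': P(defective) = 0.15·0.4500 / (0.15·0.4500 + 0.6·0.5500) ≈ 0.1698
After 'pass': P(defective) = 0.15·0.1698 / (0.15·0.1698 + 0.6·0.8302) ≈ 0.0486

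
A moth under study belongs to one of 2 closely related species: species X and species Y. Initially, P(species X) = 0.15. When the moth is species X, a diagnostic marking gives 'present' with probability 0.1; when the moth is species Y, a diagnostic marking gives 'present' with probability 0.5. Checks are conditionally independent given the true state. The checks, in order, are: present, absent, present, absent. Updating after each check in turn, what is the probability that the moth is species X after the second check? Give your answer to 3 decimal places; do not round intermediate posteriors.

After 'present': P(species X) = 0.1·0.1500 / (0.1·0.1500 + 0.5·0.8500) ≈ 0.0341
After 'absent': P(species X) = 0.9·0.0341 / (0.9·0.0341 + 0.5·0.9659) ≈ 0.0597

0.060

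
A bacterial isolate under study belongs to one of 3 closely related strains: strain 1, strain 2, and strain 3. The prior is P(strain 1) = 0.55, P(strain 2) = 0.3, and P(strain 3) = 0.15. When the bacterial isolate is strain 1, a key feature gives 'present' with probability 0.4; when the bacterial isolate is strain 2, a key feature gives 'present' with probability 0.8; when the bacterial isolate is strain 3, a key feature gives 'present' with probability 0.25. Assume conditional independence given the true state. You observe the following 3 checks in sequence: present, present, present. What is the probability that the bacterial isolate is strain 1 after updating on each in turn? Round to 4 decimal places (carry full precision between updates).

0.1842

After 'present': normaliser = 0.4·0.5500 + 0.8·0.3000 + 0.25·0.1500; P(strain 1) ≈ 0.4422, P(strain 2) ≈ 0.4824, P(strain 3) ≈ 0.0754
After 'present': normaliser = 0.4·0.4422 + 0.8·0.4824 + 0.25·0.0754; P(strain 1) ≈ 0.3041, P(strain 2) ≈ 0.6635, P(strain 3) ≈ 0.0324
After 'present': normaliser = 0.4·0.3041 + 0.8·0.6635 + 0.25·0.0324; P(strain 1) ≈ 0.1842, P(strain 2) ≈ 0.8036, P(strain 3) ≈ 0.0123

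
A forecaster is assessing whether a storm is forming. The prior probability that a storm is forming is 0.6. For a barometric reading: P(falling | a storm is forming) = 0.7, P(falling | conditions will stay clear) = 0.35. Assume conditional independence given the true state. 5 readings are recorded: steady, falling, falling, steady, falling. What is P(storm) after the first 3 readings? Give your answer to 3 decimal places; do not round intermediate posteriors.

Apply Bayes' rule sequentially, carrying P(storm) forward.
After 'steady': P(storm) = 0.3·0.6000 / (0.3·0.6000 + 0.65·0.4000) ≈ 0.4091
After 'falling': P(storm) = 0.7·0.4091 / (0.7·0.4091 + 0.35·0.5909) ≈ 0.5806
After 'falling': P(storm) = 0.7·0.5806 / (0.7·0.5806 + 0.35·0.4194) ≈ 0.7347

0.735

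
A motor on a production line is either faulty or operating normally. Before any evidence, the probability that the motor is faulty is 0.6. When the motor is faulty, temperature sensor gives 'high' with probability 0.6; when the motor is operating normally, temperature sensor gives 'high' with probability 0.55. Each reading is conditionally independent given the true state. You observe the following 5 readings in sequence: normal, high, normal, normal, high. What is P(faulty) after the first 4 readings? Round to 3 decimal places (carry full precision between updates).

0.535

After 'normal': P(faulty) = 0.4·0.6000 / (0.4·0.6000 + 0.45·0.4000) ≈ 0.5714
After 'high': P(faulty) = 0.6·0.5714 / (0.6·0.5714 + 0.55·0.4286) ≈ 0.5926
After 'normal': P(faulty) = 0.4·0.5926 / (0.4·0.5926 + 0.45·0.4074) ≈ 0.5639
After 'normal': P(faulty) = 0.4·0.5639 / (0.4·0.5639 + 0.45·0.4361) ≈ 0.5347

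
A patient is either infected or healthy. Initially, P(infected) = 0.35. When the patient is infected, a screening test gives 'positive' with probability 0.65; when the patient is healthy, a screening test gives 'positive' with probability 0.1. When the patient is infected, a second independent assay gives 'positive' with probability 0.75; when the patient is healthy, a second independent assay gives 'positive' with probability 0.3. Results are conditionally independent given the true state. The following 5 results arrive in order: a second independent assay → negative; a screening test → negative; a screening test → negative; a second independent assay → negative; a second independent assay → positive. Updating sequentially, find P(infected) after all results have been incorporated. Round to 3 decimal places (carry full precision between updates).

0.025

After a second independent assay='negative': P(infected) = 0.25·0.3500 / (0.25·0.3500 + 0.7·0.6500) ≈ 0.1613
After a screening test='negative': P(infected) = 0.35·0.1613 / (0.35·0.1613 + 0.9·0.8387) ≈ 0.0696
After a screening test='negative': P(infected) = 0.35·0.0696 / (0.35·0.0696 + 0.9·0.9304) ≈ 0.0283
After a second independent assay='negative': P(infected) = 0.25·0.0283 / (0.25·0.0283 + 0.7·0.9717) ≈ 0.0103
After a second independent assay='positive': P(infected) = 0.75·0.0103 / (0.75·0.0103 + 0.3·0.9897) ≈ 0.0253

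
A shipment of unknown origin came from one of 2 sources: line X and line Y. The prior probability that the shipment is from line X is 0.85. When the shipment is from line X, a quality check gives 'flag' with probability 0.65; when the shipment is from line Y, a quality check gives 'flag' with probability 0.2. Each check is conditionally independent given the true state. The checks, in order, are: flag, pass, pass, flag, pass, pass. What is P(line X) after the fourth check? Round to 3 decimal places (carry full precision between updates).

After 'flag': P(line X) = 0.65·0.8500 / (0.65·0.8500 + 0.2·0.1500) ≈ 0.9485
After 'pass': P(line X) = 0.35·0.9485 / (0.35·0.9485 + 0.8·0.0515) ≈ 0.8896
After 'pass': P(line X) = 0.35·0.8896 / (0.35·0.8896 + 0.8·0.1104) ≈ 0.7790
After 'flag': P(line X) = 0.65·0.7790 / (0.65·0.7790 + 0.2·0.2210) ≈ 0.9197

0.920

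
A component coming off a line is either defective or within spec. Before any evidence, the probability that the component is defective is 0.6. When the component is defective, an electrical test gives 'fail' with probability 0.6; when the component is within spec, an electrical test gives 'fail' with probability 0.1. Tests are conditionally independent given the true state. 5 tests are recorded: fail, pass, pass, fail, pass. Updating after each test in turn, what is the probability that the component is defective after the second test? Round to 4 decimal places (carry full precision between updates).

0.8000

After 'fail': P(defective) = 0.6·0.6000 / (0.6·0.6000 + 0.1·0.4000) ≈ 0.9000
After 'pass': P(defective) = 0.4·0.9000 / (0.4·0.9000 + 0.9·0.1000) ≈ 0.8000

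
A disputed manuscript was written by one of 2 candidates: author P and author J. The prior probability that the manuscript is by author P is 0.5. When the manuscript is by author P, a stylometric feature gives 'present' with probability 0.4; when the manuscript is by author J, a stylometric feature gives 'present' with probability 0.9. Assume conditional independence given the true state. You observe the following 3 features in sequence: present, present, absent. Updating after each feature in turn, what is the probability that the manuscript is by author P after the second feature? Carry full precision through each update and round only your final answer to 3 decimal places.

0.165

Each posterior becomes the prior for the next update.
After 'present': P(author P) = 0.4·0.5000 / (0.4·0.5000 + 0.9·0.5000) ≈ 0.3077
After 'present': P(author P) = 0.4·0.3077 / (0.4·0.3077 + 0.9·0.6923) ≈ 0.1649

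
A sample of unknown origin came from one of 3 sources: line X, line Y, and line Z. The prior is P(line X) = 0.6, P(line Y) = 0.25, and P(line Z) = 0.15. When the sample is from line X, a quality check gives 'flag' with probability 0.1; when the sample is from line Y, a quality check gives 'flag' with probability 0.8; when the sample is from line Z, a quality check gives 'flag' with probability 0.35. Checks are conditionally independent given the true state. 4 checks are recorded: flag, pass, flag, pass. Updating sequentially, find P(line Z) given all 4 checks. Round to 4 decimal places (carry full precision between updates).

0.4081

Apply Bayes' rule sequentially, carrying P(line Z) forward.
After 'flag': normaliser = 0.1·0.6000 + 0.8·0.2500 + 0.35·0.1500; P(line X) ≈ 0.1920, P(line Y) ≈ 0.6400, P(line Z) ≈ 0.1680
After 'pass': normaliser = 0.9·0.1920 + 0.2·0.6400 + 0.65·0.1680; P(line X) ≈ 0.4215, P(line Y) ≈ 0.3122, P(line Z) ≈ 0.2663
After 'flag': normaliser = 0.1·0.4215 + 0.8·0.3122 + 0.35·0.2663; P(line X) ≈ 0.1094, P(line Y) ≈ 0.6485, P(line Z) ≈ 0.2421
After 'pass': normaliser = 0.9·0.1094 + 0.2·0.6485 + 0.65·0.2421; P(line X) ≈ 0.2555, P(line Y) ≈ 0.3364, P(line Z) ≈ 0.4081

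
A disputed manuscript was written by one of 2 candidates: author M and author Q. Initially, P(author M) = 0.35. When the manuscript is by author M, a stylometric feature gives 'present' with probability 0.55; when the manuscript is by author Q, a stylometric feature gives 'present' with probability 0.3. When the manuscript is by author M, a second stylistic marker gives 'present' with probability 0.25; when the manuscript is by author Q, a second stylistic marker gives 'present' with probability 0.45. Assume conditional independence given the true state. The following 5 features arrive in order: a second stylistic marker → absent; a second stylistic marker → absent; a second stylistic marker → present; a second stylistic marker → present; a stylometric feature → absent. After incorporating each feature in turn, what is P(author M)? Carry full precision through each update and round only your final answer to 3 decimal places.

0.166

After a second stylistic marker='absent': P(author M) = 0.75·0.3500 / (0.75·0.3500 + 0.55·0.6500) ≈ 0.4234
After a second stylistic marker='absent': P(author M) = 0.75·0.4234 / (0.75·0.4234 + 0.55·0.5766) ≈ 0.5003
After a second stylistic marker='present': P(author M) = 0.25·0.5003 / (0.25·0.5003 + 0.45·0.4997) ≈ 0.3574
After a second stylistic marker='present': P(author M) = 0.25·0.3574 / (0.25·0.3574 + 0.45·0.6426) ≈ 0.2361
After a stylometric feature='absent': P(author M) = 0.45·0.2361 / (0.45·0.2361 + 0.7·0.7639) ≈ 0.1657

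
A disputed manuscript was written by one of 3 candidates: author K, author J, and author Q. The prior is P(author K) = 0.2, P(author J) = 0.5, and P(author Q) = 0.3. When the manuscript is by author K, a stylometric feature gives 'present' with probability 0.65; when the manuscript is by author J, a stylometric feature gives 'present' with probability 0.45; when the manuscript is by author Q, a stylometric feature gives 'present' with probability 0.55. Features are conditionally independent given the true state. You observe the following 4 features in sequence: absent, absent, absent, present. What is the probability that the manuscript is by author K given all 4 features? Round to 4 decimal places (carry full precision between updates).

After 'absent': normaliser = 0.35·0.2000 + 0.55·0.5000 + 0.45·0.3000; P(author K) ≈ 0.1458, P(author J) ≈ 0.5729, P(author Q) ≈ 0.2812
After 'absent': normaliser = 0.35·0.1458 + 0.55·0.5729 + 0.45·0.2812; P(author K) ≈ 0.1036, P(author J) ≈ 0.6395, P(author Q) ≈ 0.2569
After 'absent': normaliser = 0.35·0.1036 + 0.55·0.6395 + 0.45·0.2569; P(author K) ≈ 0.0720, P(author J) ≈ 0.6985, P(author Q) ≈ 0.2295
After 'present': normaliser = 0.65·0.0720 + 0.45·0.6985 + 0.55·0.2295; P(author K) ≈ 0.0960, P(author J) ≈ 0.6449, P(author Q) ≈ 0.2590

0.0960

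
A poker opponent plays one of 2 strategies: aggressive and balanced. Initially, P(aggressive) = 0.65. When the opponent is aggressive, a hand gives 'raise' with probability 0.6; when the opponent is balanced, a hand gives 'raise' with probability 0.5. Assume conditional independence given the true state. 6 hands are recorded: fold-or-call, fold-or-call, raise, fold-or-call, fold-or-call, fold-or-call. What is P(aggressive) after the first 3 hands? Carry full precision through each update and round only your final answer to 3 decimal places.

0.588

Apply Bayes' rule sequentially, carrying P(aggressive) forward.
After 'fold-or-call': P(aggressive) = 0.4·0.6500 / (0.4·0.6500 + 0.5·0.3500) ≈ 0.5977
After 'fold-or-call': P(aggressive) = 0.4·0.5977 / (0.4·0.5977 + 0.5·0.4023) ≈ 0.5431
After 'raise': P(aggressive) = 0.6·0.5431 / (0.6·0.5431 + 0.5·0.4569) ≈ 0.5878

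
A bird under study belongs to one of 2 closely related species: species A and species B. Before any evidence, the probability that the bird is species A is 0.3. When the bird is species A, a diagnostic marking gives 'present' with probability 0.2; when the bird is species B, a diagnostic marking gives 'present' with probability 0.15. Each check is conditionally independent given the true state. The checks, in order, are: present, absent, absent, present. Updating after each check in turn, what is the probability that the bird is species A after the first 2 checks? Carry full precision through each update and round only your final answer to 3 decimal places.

0.350

Each posterior becomes the prior for the next update.
After 'present': P(species A) = 0.2·0.3000 / (0.2·0.3000 + 0.15·0.7000) ≈ 0.3636
After 'absent': P(species A) = 0.8·0.3636 / (0.8·0.3636 + 0.85·0.6364) ≈ 0.3497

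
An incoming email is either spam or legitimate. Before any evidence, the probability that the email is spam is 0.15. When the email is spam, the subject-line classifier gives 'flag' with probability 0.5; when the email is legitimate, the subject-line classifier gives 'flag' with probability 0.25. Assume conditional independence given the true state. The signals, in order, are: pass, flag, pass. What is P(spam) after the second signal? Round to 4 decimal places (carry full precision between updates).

0.1905

Apply Bayes' rule sequentially, carrying P(spam) forward.
After 'pass': P(spam) = 0.5·0.1500 / (0.5·0.1500 + 0.75·0.8500) ≈ 0.1053
After 'flag': P(spam) = 0.5·0.1053 / (0.5·0.1053 + 0.25·0.8947) ≈ 0.1905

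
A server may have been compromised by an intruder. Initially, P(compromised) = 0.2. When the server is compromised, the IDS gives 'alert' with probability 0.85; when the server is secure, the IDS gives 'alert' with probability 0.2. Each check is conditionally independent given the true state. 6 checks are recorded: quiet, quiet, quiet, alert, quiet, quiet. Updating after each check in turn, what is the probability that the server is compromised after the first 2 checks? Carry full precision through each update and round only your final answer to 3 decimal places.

Each posterior becomes the prior for the next update.
After 'quiet': P(compromised) = 0.15·0.2000 / (0.15·0.2000 + 0.8·0.8000) ≈ 0.0448
After 'quiet': P(compromised) = 0.15·0.0448 / (0.15·0.0448 + 0.8·0.9552) ≈ 0.0087

0.009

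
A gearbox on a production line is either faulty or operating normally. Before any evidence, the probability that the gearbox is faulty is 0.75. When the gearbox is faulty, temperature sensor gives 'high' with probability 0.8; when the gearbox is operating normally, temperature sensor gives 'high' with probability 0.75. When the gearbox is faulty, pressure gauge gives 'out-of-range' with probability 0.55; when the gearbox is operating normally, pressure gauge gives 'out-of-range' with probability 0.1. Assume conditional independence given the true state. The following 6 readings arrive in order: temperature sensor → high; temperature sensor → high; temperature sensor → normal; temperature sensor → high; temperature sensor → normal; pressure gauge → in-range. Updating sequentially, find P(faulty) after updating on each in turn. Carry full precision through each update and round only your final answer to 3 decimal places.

0.538

After temperature sensor='high': P(faulty) = 0.8·0.7500 / (0.8·0.7500 + 0.75·0.2500) ≈ 0.7619
After temperature sensor='high': P(faulty) = 0.8·0.7619 / (0.8·0.7619 + 0.75·0.2381) ≈ 0.7734
After temperature sensor='normal': P(faulty) = 0.2·0.7734 / (0.2·0.7734 + 0.25·0.2266) ≈ 0.7320
After temperature sensor='high': P(faulty) = 0.8·0.7320 / (0.8·0.7320 + 0.75·0.2680) ≈ 0.7444
After temperature sensor='normal': P(faulty) = 0.2·0.7444 / (0.2·0.7444 + 0.25·0.2556) ≈ 0.6997
After pressure gauge='in-range': P(faulty) = 0.45·0.6997 / (0.45·0.6997 + 0.9·0.3003) ≈ 0.5381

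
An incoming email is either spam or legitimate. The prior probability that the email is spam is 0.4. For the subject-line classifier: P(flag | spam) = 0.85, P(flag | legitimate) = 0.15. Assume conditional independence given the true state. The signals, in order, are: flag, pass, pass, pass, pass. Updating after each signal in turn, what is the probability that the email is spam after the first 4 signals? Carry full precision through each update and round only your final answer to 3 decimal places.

0.020

After 'flag': P(spam) = 0.85·0.4000 / (0.85·0.4000 + 0.15·0.6000) ≈ 0.7907
After 'pass': P(spam) = 0.15·0.7907 / (0.15·0.7907 + 0.85·0.2093) ≈ 0.4000
After 'pass': P(spam) = 0.15·0.4000 / (0.15·0.4000 + 0.85·0.6000) ≈ 0.1053
After 'pass': P(spam) = 0.15·0.1053 / (0.15·0.1053 + 0.85·0.8947) ≈ 0.0203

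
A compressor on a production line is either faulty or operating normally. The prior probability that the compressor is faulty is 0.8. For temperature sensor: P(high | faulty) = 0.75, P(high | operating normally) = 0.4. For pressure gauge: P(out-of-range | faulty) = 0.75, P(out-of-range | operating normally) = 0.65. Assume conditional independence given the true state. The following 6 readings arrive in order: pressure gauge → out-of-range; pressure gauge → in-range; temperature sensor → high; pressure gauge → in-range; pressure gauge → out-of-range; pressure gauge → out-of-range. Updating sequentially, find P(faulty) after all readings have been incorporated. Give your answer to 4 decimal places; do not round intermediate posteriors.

After pressure gauge='out-of-range': P(faulty) = 0.75·0.8000 / (0.75·0.8000 + 0.65·0.2000) ≈ 0.8219
After pressure gauge='in-range': P(faulty) = 0.25·0.8219 / (0.25·0.8219 + 0.35·0.1781) ≈ 0.7673
After temperature sensor='high': P(faulty) = 0.75·0.7673 / (0.75·0.7673 + 0.4·0.2327) ≈ 0.8607
After pressure gauge='in-range': P(faulty) = 0.25·0.8607 / (0.25·0.8607 + 0.35·0.1393) ≈ 0.8153
After pressure gauge='out-of-range': P(faulty) = 0.75·0.8153 / (0.75·0.8153 + 0.65·0.1847) ≈ 0.8359
After pressure gauge='out-of-range': P(faulty) = 0.75·0.8359 / (0.75·0.8359 + 0.65·0.1641) ≈ 0.8546

0.8546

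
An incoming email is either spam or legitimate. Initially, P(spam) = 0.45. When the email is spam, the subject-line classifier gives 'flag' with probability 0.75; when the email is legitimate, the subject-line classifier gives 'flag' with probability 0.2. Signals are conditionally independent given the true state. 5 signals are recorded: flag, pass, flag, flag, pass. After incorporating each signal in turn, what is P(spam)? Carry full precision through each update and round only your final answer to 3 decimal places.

0.808

After 'flag': P(spam) = 0.75·0.4500 / (0.75·0.4500 + 0.2·0.5500) ≈ 0.7542
After 'pass': P(spam) = 0.25·0.7542 / (0.25·0.7542 + 0.8·0.2458) ≈ 0.4895
After 'flag': P(spam) = 0.75·0.4895 / (0.75·0.4895 + 0.2·0.5105) ≈ 0.7824
After 'flag': P(spam) = 0.75·0.7824 / (0.75·0.7824 + 0.2·0.2176) ≈ 0.9310
After 'pass': P(spam) = 0.25·0.9310 / (0.25·0.9310 + 0.8·0.0690) ≈ 0.8082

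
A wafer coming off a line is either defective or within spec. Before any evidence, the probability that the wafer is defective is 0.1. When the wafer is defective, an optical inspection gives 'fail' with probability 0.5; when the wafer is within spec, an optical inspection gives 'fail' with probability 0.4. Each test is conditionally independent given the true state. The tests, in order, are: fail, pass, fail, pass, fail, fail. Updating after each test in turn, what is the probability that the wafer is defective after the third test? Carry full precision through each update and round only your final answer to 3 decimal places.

After 'fail': P(defective) = 0.5·0.1000 / (0.5·0.1000 + 0.4·0.9000) ≈ 0.1220
After 'pass': P(defective) = 0.5·0.1220 / (0.5·0.1220 + 0.6·0.8780) ≈ 0.1037
After 'fail': P(defective) = 0.5·0.1037 / (0.5·0.1037 + 0.4·0.8963) ≈ 0.1264

0.126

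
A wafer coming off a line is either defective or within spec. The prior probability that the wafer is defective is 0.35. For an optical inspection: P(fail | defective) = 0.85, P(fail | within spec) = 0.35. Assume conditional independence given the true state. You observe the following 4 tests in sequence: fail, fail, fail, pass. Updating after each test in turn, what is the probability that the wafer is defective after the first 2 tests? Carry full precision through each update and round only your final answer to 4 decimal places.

0.7605

After 'fail': P(defective) = 0.85·0.3500 / (0.85·0.3500 + 0.35·0.6500) ≈ 0.5667
After 'fail': P(defective) = 0.85·0.5667 / (0.85·0.5667 + 0.35·0.4333) ≈ 0.7605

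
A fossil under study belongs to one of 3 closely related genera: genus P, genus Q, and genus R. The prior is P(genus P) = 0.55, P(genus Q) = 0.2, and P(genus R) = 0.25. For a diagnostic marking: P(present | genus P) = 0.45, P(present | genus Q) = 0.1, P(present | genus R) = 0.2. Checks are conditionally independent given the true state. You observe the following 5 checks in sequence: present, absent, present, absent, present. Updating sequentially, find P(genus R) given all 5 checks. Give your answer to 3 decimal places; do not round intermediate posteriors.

0.077

After 'present': normaliser = 0.45·0.5500 + 0.1·0.2000 + 0.2·0.2500; P(genus P) ≈ 0.7795, P(genus Q) ≈ 0.0630, P(genus R) ≈ 0.1575
After 'absent': normaliser = 0.55·0.7795 + 0.9·0.0630 + 0.8·0.1575; P(genus P) ≈ 0.7012, P(genus Q) ≈ 0.0927, P(genus R) ≈ 0.2061
After 'present': normaliser = 0.45·0.7012 + 0.1·0.0927 + 0.2·0.2061; P(genus P) ≈ 0.8621, P(genus Q) ≈ 0.0253, P(genus R) ≈ 0.1126
After 'absent': normaliser = 0.55·0.8621 + 0.9·0.0253 + 0.8·0.1126; P(genus P) ≈ 0.8077, P(genus Q) ≈ 0.0388, P(genus R) ≈ 0.1534
After 'present': normaliser = 0.45·0.8077 + 0.1·0.0388 + 0.2·0.1534; P(genus P) ≈ 0.9131, P(genus Q) ≈ 0.0098, P(genus R) ≈ 0.0771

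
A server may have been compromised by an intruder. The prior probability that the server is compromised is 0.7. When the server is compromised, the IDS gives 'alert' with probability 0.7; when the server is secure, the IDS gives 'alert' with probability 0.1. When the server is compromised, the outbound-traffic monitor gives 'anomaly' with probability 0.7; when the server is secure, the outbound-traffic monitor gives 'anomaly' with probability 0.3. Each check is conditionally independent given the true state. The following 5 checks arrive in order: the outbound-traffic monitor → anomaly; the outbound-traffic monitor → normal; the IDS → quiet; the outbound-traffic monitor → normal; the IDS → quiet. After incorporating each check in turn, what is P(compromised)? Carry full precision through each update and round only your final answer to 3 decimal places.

After the outbound-traffic monitor='anomaly': P(compromised) = 0.7·0.7000 / (0.7·0.7000 + 0.3·0.3000) ≈ 0.8448
After the outbound-traffic monitor='normal': P(compromised) = 0.3·0.8448 / (0.3·0.8448 + 0.7·0.1552) ≈ 0.7000
After the IDS='quiet': P(compromised) = 0.3·0.7000 / (0.3·0.7000 + 0.9·0.3000) ≈ 0.4375
After the outbound-traffic monitor='normal': P(compromised) = 0.3·0.4375 / (0.3·0.4375 + 0.7·0.5625) ≈ 0.2500
After the IDS='quiet': P(compromised) = 0.3·0.2500 / (0.3·0.2500 + 0.9·0.7500) ≈ 0.1000

0.100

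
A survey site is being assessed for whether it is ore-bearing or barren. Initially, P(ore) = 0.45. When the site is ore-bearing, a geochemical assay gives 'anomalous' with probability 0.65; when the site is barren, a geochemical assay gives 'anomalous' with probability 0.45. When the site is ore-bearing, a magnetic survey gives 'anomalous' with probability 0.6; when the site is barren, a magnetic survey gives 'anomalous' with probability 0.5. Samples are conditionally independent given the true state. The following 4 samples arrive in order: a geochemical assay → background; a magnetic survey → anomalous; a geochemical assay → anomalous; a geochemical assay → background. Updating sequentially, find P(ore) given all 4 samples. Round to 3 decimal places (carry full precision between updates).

0.365

Apply Bayes' rule sequentially, carrying P(ore) forward.
After a geochemical assay='background': P(ore) = 0.35·0.4500 / (0.35·0.4500 + 0.55·0.5500) ≈ 0.3424
After a magnetic survey='anomalous': P(ore) = 0.6·0.3424 / (0.6·0.3424 + 0.5·0.6576) ≈ 0.3845
After a geochemical assay='anomalous': P(ore) = 0.65·0.3845 / (0.65·0.3845 + 0.45·0.6155) ≈ 0.4744
After a geochemical assay='background': P(ore) = 0.35·0.4744 / (0.35·0.4744 + 0.55·0.5256) ≈ 0.3648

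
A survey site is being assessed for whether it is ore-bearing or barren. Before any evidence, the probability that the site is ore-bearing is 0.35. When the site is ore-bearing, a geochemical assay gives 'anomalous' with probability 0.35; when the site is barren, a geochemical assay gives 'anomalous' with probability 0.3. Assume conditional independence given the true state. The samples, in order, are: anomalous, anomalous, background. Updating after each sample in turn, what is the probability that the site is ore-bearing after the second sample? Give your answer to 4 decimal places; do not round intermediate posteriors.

0.4229

After 'anomalous': P(ore) = 0.35·0.3500 / (0.35·0.3500 + 0.3·0.6500) ≈ 0.3858
After 'anomalous': P(ore) = 0.35·0.3858 / (0.35·0.3858 + 0.3·0.6142) ≈ 0.4229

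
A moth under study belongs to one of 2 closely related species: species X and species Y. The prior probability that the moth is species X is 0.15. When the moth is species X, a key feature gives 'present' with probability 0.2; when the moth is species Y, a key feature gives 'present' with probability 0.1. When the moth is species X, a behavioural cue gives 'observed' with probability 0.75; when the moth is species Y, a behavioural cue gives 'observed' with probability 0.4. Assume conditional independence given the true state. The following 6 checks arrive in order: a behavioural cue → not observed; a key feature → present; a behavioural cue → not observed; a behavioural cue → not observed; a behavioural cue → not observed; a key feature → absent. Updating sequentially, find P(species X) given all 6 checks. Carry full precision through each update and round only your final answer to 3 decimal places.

0.009

Apply Bayes' rule sequentially, carrying P(species X) forward.
After a behavioural cue='not observed': P(species X) = 0.25·0.1500 / (0.25·0.1500 + 0.6·0.8500) ≈ 0.0685
After a key feature='present': P(species X) = 0.2·0.0685 / (0.2·0.0685 + 0.1·0.9315) ≈ 0.1282
After a behavioural cue='not observed': P(species X) = 0.25·0.1282 / (0.25·0.1282 + 0.6·0.8718) ≈ 0.0577
After a behavioural cue='not observed': P(species X) = 0.25·0.0577 / (0.25·0.0577 + 0.6·0.9423) ≈ 0.0249
After a behavioural cue='not observed': P(species X) = 0.25·0.0249 / (0.25·0.0249 + 0.6·0.9751) ≈ 0.0105
After a key feature='absent': P(species X) = 0.8·0.0105 / (0.8·0.0105 + 0.9·0.9895) ≈ 0.0094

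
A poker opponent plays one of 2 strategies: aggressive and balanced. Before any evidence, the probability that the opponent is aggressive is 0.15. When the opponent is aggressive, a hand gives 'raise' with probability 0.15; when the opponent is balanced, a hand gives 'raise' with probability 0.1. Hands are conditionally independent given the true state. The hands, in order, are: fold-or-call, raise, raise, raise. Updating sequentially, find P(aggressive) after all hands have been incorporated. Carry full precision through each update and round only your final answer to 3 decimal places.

After 'fold-or-call': P(aggressive) = 0.85·0.1500 / (0.85·0.1500 + 0.9·0.8500) ≈ 0.1429
After 'raise': P(aggressive) = 0.15·0.1429 / (0.15·0.1429 + 0.1·0.8571) ≈ 0.2000
After 'raise': P(aggressive) = 0.15·0.2000 / (0.15·0.2000 + 0.1·0.8000) ≈ 0.2727
After 'raise': P(aggressive) = 0.15·0.2727 / (0.15·0.2727 + 0.1·0.7273) ≈ 0.3600

0.360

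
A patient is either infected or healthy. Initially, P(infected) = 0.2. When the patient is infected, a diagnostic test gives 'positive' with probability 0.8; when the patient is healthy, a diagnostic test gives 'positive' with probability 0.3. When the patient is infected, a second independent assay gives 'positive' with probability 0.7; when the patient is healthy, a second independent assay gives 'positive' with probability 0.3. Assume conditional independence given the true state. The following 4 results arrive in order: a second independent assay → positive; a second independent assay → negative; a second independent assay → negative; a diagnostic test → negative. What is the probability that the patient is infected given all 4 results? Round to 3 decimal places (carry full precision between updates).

After a second independent assay='positive': P(infected) = 0.7·0.2000 / (0.7·0.2000 + 0.3·0.8000) ≈ 0.3684
After a second independent assay='negative': P(infected) = 0.3·0.3684 / (0.3·0.3684 + 0.7·0.6316) ≈ 0.2000
After a second independent assay='negative': P(infected) = 0.3·0.2000 / (0.3·0.2000 + 0.7·0.8000) ≈ 0.0968
After a diagnostic test='negative': P(infected) = 0.2·0.0968 / (0.2·0.0968 + 0.7·0.9032) ≈ 0.0297

0.030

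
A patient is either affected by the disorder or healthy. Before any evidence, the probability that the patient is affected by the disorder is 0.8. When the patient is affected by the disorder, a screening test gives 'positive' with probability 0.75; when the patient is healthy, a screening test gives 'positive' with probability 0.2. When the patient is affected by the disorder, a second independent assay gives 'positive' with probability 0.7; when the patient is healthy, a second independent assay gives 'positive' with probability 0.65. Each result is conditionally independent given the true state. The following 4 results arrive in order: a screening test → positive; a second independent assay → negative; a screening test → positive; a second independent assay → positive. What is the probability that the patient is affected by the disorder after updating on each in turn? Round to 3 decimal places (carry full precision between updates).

0.981

Apply Bayes' rule sequentially, carrying P(affected) forward.
After a screening test='positive': P(affected) = 0.75·0.8000 / (0.75·0.8000 + 0.2·0.2000) ≈ 0.9375
After a second independent assay='negative': P(affected) = 0.3·0.9375 / (0.3·0.9375 + 0.35·0.0625) ≈ 0.9278
After a screening test='positive': P(affected) = 0.75·0.9278 / (0.75·0.9278 + 0.2·0.0722) ≈ 0.9797
After a second independent assay='positive': P(affected) = 0.7·0.9797 / (0.7·0.9797 + 0.65·0.0203) ≈ 0.9811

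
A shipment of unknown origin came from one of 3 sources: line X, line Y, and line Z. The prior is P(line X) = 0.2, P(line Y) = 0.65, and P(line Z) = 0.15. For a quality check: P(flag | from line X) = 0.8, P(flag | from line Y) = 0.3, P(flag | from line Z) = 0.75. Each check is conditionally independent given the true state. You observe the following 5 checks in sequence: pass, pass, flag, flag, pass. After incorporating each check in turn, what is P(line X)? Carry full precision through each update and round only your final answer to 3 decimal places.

0.046

Each posterior becomes the prior for the next update.
After 'pass': normaliser = 0.2·0.2000 + 0.7·0.6500 + 0.25·0.1500; P(line X) ≈ 0.0751, P(line Y) ≈ 0.8545, P(line Z) ≈ 0.0704
After 'pass': normaliser = 0.2·0.0751 + 0.7·0.8545 + 0.25·0.0704; P(line X) ≈ 0.0238, P(line Y) ≈ 0.9483, P(line Z) ≈ 0.0279
After 'flag': normaliser = 0.8·0.0238 + 0.3·0.9483 + 0.75·0.0279; P(line X) ≈ 0.0587, P(line Y) ≈ 0.8768, P(line Z) ≈ 0.0645
After 'flag': normaliser = 0.8·0.0587 + 0.3·0.8768 + 0.75·0.0645; P(line X) ≈ 0.1311, P(line Y) ≈ 0.7339, P(line Z) ≈ 0.1350
After 'pass': normaliser = 0.2·0.1311 + 0.7·0.7339 + 0.25·0.1350; P(line X) ≈ 0.0457, P(line Y) ≈ 0.8955, P(line Z) ≈ 0.0588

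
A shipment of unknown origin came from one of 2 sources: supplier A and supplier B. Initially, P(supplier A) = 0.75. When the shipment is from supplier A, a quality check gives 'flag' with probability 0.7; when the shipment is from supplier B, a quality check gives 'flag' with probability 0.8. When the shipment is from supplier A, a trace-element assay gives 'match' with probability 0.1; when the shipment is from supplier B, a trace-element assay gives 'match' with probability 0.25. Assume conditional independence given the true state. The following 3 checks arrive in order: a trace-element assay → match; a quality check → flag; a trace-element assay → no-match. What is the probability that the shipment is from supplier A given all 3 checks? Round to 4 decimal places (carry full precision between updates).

0.5575

After a trace-element assay='match': P(supplier A) = 0.1·0.7500 / (0.1·0.7500 + 0.25·0.2500) ≈ 0.5455
After a quality check='flag': P(supplier A) = 0.7·0.5455 / (0.7·0.5455 + 0.8·0.4545) ≈ 0.5122
After a trace-element assay='no-match': P(supplier A) = 0.9·0.5122 / (0.9·0.5122 + 0.75·0.4878) ≈ 0.5575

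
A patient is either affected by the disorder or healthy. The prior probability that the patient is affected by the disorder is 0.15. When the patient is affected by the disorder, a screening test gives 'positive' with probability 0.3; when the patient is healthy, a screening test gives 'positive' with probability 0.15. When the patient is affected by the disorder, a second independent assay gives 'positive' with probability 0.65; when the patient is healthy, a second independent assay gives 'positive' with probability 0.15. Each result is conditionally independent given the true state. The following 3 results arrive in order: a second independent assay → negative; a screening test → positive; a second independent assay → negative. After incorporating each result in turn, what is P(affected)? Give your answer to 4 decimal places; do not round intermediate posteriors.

After a second independent assay='negative': P(affected) = 0.35·0.1500 / (0.35·0.1500 + 0.85·0.8500) ≈ 0.0677
After a screening test='positive': P(affected) = 0.3·0.0677 / (0.3·0.0677 + 0.15·0.9323) ≈ 0.1269
After a second independent assay='negative': P(affected) = 0.35·0.1269 / (0.35·0.1269 + 0.85·0.8731) ≈ 0.0565

0.0565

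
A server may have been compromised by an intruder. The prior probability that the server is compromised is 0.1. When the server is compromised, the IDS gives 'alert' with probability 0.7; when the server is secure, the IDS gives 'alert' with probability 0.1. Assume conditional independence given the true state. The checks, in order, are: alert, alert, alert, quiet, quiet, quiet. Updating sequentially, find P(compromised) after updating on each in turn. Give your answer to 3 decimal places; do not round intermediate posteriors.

After 'alert': P(compromised) = 0.7·0.1000 / (0.7·0.1000 + 0.1·0.9000) ≈ 0.4375
After 'alert': P(compromised) = 0.7·0.4375 / (0.7·0.4375 + 0.1·0.5625) ≈ 0.8448
After 'alert': P(compromised) = 0.7·0.8448 / (0.7·0.8448 + 0.1·0.1552) ≈ 0.9744
After 'quiet': P(compromised) = 0.3·0.9744 / (0.3·0.9744 + 0.9·0.0256) ≈ 0.9270
After 'quiet': P(compromised) = 0.3·0.9270 / (0.3·0.9270 + 0.9·0.0730) ≈ 0.8090
After 'quiet': P(compromised) = 0.3·0.8090 / (0.3·0.8090 + 0.9·0.1910) ≈ 0.5853

0.585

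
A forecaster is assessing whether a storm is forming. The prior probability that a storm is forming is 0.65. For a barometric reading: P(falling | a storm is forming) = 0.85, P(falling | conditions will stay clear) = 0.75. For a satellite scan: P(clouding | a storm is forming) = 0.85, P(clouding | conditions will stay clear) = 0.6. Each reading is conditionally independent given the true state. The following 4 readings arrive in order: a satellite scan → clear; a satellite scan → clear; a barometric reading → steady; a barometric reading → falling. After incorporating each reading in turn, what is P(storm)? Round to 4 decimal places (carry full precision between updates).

After a satellite scan='clear': P(storm) = 0.15·0.6500 / (0.15·0.6500 + 0.4·0.3500) ≈ 0.4105
After a satellite scan='clear': P(storm) = 0.15·0.4105 / (0.15·0.4105 + 0.4·0.5895) ≈ 0.2071
After a barometric reading='steady': P(storm) = 0.15·0.2071 / (0.15·0.2071 + 0.25·0.7929) ≈ 0.1355
After a barometric reading='falling': P(storm) = 0.85·0.1355 / (0.85·0.1355 + 0.75·0.8645) ≈ 0.1508

0.1508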